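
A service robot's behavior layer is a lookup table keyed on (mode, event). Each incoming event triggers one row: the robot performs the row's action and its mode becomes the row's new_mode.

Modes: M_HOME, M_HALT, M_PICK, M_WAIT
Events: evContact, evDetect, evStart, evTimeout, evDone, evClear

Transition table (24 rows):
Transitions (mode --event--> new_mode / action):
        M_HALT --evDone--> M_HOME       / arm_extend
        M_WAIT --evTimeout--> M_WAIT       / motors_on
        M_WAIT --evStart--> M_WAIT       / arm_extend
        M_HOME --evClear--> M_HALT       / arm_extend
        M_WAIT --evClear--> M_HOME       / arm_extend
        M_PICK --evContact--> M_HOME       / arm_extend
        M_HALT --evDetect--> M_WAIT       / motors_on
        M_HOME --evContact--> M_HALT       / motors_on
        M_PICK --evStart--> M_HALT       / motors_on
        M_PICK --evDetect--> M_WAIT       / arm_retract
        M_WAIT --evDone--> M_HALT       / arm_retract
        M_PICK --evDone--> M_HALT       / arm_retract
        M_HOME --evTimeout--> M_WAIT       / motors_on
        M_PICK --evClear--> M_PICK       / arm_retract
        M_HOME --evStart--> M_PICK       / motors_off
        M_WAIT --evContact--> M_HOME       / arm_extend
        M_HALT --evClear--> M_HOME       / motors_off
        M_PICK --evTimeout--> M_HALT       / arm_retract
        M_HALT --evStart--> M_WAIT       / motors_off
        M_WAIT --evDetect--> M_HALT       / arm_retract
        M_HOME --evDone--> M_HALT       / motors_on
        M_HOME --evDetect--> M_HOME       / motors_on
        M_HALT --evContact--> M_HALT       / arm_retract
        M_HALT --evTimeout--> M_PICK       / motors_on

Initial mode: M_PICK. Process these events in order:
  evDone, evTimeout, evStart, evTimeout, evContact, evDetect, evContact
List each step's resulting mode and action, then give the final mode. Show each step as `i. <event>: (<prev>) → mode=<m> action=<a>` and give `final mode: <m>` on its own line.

final mode: M_HALT

1. evDone: (M_PICK) → mode=M_HALT action=arm_retract
2. evTimeout: (M_HALT) → mode=M_PICK action=motors_on
3. evStart: (M_PICK) → mode=M_HALT action=motors_on
4. evTimeout: (M_HALT) → mode=M_PICK action=motors_on
5. evContact: (M_PICK) → mode=M_HOME action=arm_extend
6. evDetect: (M_HOME) → mode=M_HOME action=motors_on
7. evContact: (M_HOME) → mode=M_HALT action=motors_on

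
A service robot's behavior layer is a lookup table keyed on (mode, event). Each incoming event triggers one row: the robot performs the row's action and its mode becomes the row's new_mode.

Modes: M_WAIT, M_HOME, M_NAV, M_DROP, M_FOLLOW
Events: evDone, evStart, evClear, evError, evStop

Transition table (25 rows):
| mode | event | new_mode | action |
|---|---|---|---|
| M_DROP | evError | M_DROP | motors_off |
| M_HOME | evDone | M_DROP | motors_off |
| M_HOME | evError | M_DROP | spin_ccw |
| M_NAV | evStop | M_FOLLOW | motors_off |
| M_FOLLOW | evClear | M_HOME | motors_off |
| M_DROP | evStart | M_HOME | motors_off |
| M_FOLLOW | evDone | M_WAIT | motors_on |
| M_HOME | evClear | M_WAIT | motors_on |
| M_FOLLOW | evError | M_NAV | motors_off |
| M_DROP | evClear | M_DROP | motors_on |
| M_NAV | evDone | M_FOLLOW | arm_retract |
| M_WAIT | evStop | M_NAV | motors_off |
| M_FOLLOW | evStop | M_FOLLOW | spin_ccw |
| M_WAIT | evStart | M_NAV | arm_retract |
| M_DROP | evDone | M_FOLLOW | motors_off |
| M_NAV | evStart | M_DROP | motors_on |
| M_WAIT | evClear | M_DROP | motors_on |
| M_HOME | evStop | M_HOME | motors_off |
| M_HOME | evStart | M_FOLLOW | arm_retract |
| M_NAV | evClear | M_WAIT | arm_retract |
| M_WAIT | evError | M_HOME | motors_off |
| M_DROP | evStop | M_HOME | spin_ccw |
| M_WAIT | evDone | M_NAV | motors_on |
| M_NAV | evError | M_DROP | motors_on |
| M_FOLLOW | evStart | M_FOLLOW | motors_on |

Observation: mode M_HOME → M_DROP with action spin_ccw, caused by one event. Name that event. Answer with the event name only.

try evDone: (M_HOME, evDone) → (M_DROP, motors_off)
try evStart: (M_HOME, evStart) → (M_FOLLOW, arm_retract)
try evClear: (M_HOME, evClear) → (M_WAIT, motors_on)
try evError: (M_HOME, evError) → (M_DROP, spin_ccw)  ← matches
try evStop: (M_HOME, evStop) → (M_HOME, motors_off)

evError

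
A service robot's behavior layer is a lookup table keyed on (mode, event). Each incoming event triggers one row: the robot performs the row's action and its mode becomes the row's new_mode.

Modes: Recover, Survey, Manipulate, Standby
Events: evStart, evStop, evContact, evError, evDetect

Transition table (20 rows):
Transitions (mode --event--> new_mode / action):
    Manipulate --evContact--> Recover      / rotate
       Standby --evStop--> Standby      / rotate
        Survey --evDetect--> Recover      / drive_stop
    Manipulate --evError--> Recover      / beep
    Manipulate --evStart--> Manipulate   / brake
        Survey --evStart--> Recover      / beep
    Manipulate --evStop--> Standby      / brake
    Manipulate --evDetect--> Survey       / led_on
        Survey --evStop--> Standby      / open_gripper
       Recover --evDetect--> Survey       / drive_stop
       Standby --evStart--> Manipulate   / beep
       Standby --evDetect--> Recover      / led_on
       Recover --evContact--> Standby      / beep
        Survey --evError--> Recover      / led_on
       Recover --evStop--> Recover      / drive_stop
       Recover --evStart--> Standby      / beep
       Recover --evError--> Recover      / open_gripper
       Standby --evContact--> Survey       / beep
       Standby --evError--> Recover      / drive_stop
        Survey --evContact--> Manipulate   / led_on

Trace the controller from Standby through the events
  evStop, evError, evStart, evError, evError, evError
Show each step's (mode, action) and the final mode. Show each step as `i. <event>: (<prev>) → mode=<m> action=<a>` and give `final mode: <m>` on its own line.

final mode: Recover

1. evStop: (Standby) → mode=Standby action=rotate
2. evError: (Standby) → mode=Recover action=drive_stop
3. evStart: (Recover) → mode=Standby action=beep
4. evError: (Standby) → mode=Recover action=drive_stop
5. evError: (Recover) → mode=Recover action=open_gripper
6. evError: (Recover) → mode=Recover action=open_gripper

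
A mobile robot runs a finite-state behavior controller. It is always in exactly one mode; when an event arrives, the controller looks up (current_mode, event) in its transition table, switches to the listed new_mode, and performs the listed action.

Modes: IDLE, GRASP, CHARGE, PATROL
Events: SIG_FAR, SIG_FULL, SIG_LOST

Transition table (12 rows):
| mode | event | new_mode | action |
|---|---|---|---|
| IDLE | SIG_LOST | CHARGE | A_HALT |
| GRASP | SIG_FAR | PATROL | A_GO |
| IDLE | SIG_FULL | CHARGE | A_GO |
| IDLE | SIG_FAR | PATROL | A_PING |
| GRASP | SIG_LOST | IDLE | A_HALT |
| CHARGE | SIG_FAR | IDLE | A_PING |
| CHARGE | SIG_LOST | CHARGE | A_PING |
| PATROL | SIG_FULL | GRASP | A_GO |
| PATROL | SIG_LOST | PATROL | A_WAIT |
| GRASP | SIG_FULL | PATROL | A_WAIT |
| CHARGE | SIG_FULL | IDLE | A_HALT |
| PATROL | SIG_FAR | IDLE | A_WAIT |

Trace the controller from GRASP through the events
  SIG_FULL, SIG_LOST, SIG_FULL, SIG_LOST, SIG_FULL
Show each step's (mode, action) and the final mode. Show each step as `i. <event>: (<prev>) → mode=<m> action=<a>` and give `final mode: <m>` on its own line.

1. SIG_FULL: (GRASP) → mode=PATROL action=A_WAIT
2. SIG_LOST: (PATROL) → mode=PATROL action=A_WAIT
3. SIG_FULL: (PATROL) → mode=GRASP action=A_GO
4. SIG_LOST: (GRASP) → mode=IDLE action=A_HALT
5. SIG_FULL: (IDLE) → mode=CHARGE action=A_GO

final mode: CHARGE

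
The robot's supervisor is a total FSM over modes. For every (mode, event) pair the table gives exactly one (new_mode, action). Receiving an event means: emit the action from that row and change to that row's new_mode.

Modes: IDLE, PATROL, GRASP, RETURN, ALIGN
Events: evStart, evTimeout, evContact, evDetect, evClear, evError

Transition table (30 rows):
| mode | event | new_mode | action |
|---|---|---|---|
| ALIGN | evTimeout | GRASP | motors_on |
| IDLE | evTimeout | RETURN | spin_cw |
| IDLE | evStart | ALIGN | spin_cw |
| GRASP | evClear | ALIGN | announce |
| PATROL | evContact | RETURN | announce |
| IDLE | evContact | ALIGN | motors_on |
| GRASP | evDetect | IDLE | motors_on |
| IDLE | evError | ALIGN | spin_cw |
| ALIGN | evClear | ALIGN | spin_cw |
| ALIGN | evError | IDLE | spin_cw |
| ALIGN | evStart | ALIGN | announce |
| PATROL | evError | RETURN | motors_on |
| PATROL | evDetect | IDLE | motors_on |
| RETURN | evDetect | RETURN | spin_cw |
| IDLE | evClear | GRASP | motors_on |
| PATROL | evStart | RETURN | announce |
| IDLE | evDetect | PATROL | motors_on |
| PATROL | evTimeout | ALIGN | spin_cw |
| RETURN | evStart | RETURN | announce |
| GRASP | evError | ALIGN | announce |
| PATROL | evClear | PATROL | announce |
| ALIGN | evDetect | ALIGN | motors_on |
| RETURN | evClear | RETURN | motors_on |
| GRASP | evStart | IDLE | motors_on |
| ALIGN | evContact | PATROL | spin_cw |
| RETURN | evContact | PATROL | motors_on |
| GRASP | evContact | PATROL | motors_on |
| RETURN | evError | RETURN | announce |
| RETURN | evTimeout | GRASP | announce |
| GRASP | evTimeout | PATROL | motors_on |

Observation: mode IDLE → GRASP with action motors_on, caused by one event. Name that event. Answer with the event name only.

evClear

try evStart: (IDLE, evStart) → (ALIGN, spin_cw)
try evTimeout: (IDLE, evTimeout) → (RETURN, spin_cw)
try evContact: (IDLE, evContact) → (ALIGN, motors_on)
try evDetect: (IDLE, evDetect) → (PATROL, motors_on)
try evClear: (IDLE, evClear) → (GRASP, motors_on)  ← matches
try evError: (IDLE, evError) → (ALIGN, spin_cw)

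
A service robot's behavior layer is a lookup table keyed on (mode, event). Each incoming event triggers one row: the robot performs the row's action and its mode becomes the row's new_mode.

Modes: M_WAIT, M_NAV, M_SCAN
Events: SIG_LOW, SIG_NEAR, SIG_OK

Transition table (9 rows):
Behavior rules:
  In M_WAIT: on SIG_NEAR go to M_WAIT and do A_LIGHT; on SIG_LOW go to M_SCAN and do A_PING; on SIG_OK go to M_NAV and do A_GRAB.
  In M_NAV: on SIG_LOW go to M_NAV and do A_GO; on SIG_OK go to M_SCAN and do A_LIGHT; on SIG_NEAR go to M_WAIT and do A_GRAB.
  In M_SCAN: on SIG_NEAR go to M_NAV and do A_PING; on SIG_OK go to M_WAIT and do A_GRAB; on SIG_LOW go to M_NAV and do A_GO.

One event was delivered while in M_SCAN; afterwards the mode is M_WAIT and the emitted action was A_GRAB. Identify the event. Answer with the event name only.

SIG_OK

try SIG_LOW: (M_SCAN, SIG_LOW) → (M_NAV, A_GO)
try SIG_NEAR: (M_SCAN, SIG_NEAR) → (M_NAV, A_PING)
try SIG_OK: (M_SCAN, SIG_OK) → (M_WAIT, A_GRAB)  ← matches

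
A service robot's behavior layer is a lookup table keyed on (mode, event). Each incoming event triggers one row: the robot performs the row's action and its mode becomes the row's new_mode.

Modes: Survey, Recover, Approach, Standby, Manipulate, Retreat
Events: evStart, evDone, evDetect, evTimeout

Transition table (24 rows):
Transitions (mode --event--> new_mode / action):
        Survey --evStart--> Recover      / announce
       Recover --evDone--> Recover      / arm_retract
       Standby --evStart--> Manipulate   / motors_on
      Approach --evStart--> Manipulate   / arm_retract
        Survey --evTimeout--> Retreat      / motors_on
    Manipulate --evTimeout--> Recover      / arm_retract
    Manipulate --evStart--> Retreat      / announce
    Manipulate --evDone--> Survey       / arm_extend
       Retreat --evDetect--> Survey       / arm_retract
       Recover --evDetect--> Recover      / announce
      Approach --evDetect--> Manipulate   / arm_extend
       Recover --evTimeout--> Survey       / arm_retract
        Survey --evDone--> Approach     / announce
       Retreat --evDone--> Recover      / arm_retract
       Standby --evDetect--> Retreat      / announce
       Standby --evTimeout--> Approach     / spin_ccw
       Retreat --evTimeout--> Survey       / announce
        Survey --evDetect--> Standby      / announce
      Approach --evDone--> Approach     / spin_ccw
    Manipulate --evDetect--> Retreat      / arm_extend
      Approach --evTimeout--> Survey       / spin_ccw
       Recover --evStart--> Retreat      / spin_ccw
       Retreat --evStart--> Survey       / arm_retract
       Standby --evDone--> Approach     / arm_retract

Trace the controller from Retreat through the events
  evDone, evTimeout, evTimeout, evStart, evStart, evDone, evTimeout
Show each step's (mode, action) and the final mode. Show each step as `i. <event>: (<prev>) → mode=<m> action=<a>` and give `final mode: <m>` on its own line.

1. evDone: (Retreat) → mode=Recover action=arm_retract
2. evTimeout: (Recover) → mode=Survey action=arm_retract
3. evTimeout: (Survey) → mode=Retreat action=motors_on
4. evStart: (Retreat) → mode=Survey action=arm_retract
5. evStart: (Survey) → mode=Recover action=announce
6. evDone: (Recover) → mode=Recover action=arm_retract
7. evTimeout: (Recover) → mode=Survey action=arm_retract

final mode: Survey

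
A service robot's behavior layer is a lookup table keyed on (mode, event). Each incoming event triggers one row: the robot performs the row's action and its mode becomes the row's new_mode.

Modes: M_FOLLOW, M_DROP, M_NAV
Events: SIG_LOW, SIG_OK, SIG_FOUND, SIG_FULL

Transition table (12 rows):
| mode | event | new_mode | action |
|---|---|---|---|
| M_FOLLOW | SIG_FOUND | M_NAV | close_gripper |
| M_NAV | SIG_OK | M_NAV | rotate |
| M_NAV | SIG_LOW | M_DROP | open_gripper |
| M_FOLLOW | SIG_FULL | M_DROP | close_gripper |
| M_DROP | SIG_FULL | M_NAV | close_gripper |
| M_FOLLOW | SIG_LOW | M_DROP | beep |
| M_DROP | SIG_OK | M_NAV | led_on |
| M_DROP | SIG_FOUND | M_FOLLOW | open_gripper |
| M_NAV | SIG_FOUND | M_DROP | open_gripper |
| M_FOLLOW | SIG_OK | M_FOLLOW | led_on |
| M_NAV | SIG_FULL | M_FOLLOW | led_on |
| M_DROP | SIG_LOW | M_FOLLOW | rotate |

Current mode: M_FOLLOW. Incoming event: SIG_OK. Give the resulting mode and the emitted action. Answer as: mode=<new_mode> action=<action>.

mode=M_FOLLOW action=led_on

current mode = M_FOLLOW; filter table to that mode:
  (M_FOLLOW, SIG_FOUND) → (M_NAV, close_gripper)
  (M_FOLLOW, SIG_FULL) → (M_DROP, close_gripper)
  (M_FOLLOW, SIG_LOW) → (M_DROP, beep)
  (M_FOLLOW, SIG_OK) → (M_FOLLOW, led_on)  ← event matches
event = SIG_OK selects (M_FOLLOW, led_on)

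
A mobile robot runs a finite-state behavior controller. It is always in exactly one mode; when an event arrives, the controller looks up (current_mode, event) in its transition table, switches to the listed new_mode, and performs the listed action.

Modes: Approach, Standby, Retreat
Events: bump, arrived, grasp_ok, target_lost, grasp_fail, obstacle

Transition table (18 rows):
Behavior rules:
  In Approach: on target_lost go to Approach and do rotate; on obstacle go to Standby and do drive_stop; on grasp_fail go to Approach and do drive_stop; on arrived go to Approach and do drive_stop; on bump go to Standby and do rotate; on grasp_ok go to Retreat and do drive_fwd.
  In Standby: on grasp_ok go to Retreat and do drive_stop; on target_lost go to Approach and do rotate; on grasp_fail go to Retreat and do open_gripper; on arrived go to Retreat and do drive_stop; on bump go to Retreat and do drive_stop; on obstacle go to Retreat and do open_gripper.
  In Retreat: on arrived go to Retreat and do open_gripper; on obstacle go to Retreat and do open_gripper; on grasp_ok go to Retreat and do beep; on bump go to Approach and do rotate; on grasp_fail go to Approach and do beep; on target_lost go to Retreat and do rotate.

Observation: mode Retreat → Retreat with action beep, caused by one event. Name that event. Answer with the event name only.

try bump: (Retreat, bump) → (Approach, rotate)
try arrived: (Retreat, arrived) → (Retreat, open_gripper)
try grasp_ok: (Retreat, grasp_ok) → (Retreat, beep)  ← matches
try target_lost: (Retreat, target_lost) → (Retreat, rotate)
try grasp_fail: (Retreat, grasp_fail) → (Approach, beep)
try obstacle: (Retreat, obstacle) → (Retreat, open_gripper)

grasp_ok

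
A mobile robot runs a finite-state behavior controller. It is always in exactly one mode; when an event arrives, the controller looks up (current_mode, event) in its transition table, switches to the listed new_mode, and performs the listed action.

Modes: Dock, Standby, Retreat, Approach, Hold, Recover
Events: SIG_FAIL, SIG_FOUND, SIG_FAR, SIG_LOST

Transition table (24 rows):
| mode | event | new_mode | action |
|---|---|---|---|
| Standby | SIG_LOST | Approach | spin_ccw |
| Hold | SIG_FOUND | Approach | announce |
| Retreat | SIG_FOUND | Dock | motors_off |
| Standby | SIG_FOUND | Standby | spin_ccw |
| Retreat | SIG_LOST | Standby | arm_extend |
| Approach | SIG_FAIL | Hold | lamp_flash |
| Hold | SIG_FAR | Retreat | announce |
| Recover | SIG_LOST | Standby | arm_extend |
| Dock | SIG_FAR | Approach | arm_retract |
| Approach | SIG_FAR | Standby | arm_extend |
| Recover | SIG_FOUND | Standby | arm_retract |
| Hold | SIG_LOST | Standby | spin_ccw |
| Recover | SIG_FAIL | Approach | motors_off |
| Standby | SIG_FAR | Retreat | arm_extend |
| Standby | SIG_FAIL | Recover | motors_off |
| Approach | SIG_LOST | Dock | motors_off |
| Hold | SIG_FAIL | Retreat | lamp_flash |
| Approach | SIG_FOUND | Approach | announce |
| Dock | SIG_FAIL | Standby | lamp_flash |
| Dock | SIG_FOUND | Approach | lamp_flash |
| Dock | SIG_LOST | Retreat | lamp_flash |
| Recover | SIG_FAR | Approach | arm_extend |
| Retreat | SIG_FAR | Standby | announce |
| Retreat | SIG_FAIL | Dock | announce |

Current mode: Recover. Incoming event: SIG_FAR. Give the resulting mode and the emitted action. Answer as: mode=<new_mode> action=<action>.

mode=Approach action=arm_extend

current mode = Recover; filter table to that mode:
  (Recover, SIG_LOST) → (Standby, arm_extend)
  (Recover, SIG_FOUND) → (Standby, arm_retract)
  (Recover, SIG_FAIL) → (Approach, motors_off)
  (Recover, SIG_FAR) → (Approach, arm_extend)  ← event matches
event = SIG_FAR selects (Approach, arm_extend)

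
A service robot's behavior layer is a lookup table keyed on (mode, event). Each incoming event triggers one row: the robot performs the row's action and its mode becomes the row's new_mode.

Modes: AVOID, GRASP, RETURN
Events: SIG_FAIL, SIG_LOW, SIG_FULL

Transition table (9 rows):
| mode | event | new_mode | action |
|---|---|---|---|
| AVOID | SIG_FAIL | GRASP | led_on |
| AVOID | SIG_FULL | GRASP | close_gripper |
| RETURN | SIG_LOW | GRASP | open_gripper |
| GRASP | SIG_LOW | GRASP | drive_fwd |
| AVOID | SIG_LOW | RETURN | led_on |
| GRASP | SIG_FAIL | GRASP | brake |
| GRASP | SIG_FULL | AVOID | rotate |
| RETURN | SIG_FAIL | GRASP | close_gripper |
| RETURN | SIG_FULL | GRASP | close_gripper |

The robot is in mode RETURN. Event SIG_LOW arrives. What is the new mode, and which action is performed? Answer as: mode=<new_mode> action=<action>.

current mode = RETURN; filter table to that mode:
  (RETURN, SIG_LOW) → (GRASP, open_gripper)  ← event matches
  (RETURN, SIG_FAIL) → (GRASP, close_gripper)
  (RETURN, SIG_FULL) → (GRASP, close_gripper)
event = SIG_LOW selects (GRASP, open_gripper)

mode=GRASP action=open_gripper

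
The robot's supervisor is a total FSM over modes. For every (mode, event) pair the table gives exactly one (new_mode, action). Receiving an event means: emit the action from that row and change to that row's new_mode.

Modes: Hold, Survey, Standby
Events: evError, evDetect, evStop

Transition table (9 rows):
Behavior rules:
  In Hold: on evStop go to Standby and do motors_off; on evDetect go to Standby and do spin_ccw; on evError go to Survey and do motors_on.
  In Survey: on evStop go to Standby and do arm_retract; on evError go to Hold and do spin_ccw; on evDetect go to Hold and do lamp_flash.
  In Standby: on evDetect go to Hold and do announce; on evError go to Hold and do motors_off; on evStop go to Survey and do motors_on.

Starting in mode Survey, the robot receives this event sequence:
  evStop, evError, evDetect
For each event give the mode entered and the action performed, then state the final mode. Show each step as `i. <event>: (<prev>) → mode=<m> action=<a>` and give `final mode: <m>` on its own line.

final mode: Standby

1. evStop: (Survey) → mode=Standby action=arm_retract
2. evError: (Standby) → mode=Hold action=motors_off
3. evDetect: (Hold) → mode=Standby action=spin_ccw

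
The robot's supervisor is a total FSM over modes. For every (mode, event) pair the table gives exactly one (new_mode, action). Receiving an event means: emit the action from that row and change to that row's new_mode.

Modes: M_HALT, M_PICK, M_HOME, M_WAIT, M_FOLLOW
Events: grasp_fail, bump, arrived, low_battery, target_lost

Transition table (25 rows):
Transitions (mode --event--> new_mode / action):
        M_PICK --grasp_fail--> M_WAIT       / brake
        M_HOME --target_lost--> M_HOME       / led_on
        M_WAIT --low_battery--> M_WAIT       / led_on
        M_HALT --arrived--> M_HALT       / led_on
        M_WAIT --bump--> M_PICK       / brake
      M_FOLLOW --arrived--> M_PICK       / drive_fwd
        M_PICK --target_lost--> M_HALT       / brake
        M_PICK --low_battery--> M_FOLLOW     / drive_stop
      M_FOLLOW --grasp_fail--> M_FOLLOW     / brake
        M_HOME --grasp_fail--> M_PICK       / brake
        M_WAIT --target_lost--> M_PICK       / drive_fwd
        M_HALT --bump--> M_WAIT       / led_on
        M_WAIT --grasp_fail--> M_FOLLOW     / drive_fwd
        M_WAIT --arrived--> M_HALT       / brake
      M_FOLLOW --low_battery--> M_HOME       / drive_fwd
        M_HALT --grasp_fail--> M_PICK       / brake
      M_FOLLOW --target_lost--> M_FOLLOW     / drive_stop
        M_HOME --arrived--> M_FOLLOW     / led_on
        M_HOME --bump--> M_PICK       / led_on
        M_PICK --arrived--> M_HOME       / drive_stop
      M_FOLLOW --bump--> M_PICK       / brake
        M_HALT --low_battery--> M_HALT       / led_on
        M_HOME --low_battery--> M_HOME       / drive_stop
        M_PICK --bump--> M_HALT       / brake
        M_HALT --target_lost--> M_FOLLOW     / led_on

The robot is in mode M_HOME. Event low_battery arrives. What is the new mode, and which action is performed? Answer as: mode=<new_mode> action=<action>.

current mode = M_HOME; filter table to that mode:
  (M_HOME, target_lost) → (M_HOME, led_on)
  (M_HOME, grasp_fail) → (M_PICK, brake)
  (M_HOME, arrived) → (M_FOLLOW, led_on)
  (M_HOME, bump) → (M_PICK, led_on)
  (M_HOME, low_battery) → (M_HOME, drive_stop)  ← event matches
event = low_battery selects (M_HOME, drive_stop)

mode=M_HOME action=drive_stop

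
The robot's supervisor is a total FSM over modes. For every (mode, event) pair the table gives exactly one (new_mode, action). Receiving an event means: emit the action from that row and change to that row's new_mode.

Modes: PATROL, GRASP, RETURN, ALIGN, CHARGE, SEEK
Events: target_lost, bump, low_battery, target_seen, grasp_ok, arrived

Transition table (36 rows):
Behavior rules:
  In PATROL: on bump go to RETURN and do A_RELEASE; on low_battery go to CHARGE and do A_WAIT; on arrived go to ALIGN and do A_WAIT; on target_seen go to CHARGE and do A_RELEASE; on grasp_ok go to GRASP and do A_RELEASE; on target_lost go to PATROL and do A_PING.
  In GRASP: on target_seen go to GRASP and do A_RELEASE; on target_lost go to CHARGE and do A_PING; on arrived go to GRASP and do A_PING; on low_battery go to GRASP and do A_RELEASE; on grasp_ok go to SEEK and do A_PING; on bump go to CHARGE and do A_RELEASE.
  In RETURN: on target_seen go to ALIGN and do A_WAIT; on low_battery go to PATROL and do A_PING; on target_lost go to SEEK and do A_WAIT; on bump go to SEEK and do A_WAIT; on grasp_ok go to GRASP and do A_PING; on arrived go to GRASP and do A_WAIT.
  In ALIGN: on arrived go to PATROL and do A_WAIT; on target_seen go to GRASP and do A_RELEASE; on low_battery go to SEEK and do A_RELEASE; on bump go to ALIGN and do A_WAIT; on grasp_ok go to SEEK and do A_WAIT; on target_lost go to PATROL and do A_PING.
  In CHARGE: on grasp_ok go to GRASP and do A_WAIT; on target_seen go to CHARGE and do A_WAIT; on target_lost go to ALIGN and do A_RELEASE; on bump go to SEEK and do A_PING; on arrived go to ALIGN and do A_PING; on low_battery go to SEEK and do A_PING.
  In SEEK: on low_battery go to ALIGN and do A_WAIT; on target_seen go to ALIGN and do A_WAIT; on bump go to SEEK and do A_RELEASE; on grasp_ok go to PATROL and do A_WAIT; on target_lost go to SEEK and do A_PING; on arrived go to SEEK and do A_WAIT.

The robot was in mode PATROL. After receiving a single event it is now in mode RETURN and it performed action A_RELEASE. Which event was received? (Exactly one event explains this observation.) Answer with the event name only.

bump

try target_lost: (PATROL, target_lost) → (PATROL, A_PING)
try bump: (PATROL, bump) → (RETURN, A_RELEASE)  ← matches
try low_battery: (PATROL, low_battery) → (CHARGE, A_WAIT)
try target_seen: (PATROL, target_seen) → (CHARGE, A_RELEASE)
try grasp_ok: (PATROL, grasp_ok) → (GRASP, A_RELEASE)
try arrived: (PATROL, arrived) → (ALIGN, A_WAIT)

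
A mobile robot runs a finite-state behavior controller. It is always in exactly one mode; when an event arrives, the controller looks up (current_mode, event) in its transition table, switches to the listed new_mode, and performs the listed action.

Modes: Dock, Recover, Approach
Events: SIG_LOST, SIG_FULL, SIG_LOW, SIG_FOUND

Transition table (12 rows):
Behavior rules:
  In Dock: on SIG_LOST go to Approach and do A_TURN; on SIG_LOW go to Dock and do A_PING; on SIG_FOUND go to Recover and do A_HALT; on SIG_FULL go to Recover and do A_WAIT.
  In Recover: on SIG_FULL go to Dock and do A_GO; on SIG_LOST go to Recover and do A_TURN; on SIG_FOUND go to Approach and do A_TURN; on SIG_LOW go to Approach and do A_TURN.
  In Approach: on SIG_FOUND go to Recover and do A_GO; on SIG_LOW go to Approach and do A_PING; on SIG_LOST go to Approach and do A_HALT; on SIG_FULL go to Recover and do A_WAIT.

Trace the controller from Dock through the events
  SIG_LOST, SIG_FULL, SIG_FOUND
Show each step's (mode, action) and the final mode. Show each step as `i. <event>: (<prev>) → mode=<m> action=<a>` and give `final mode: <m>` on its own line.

1. SIG_LOST: (Dock) → mode=Approach action=A_TURN
2. SIG_FULL: (Approach) → mode=Recover action=A_WAIT
3. SIG_FOUND: (Recover) → mode=Approach action=A_TURN

final mode: Approach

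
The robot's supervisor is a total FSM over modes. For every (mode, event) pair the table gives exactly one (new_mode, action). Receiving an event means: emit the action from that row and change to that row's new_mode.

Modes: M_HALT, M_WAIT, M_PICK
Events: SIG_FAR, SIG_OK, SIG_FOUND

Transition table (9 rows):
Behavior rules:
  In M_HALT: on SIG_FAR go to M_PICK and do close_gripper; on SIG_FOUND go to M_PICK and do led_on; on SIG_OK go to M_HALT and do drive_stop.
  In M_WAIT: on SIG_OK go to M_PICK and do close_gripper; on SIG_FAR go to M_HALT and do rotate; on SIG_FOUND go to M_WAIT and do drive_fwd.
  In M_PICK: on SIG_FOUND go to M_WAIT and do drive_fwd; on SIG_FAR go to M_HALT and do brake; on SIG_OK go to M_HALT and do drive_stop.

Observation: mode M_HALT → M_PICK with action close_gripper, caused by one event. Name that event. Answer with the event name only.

try SIG_FAR: (M_HALT, SIG_FAR) → (M_PICK, close_gripper)  ← matches
try SIG_OK: (M_HALT, SIG_OK) → (M_HALT, drive_stop)
try SIG_FOUND: (M_HALT, SIG_FOUND) → (M_PICK, led_on)

SIG_FAR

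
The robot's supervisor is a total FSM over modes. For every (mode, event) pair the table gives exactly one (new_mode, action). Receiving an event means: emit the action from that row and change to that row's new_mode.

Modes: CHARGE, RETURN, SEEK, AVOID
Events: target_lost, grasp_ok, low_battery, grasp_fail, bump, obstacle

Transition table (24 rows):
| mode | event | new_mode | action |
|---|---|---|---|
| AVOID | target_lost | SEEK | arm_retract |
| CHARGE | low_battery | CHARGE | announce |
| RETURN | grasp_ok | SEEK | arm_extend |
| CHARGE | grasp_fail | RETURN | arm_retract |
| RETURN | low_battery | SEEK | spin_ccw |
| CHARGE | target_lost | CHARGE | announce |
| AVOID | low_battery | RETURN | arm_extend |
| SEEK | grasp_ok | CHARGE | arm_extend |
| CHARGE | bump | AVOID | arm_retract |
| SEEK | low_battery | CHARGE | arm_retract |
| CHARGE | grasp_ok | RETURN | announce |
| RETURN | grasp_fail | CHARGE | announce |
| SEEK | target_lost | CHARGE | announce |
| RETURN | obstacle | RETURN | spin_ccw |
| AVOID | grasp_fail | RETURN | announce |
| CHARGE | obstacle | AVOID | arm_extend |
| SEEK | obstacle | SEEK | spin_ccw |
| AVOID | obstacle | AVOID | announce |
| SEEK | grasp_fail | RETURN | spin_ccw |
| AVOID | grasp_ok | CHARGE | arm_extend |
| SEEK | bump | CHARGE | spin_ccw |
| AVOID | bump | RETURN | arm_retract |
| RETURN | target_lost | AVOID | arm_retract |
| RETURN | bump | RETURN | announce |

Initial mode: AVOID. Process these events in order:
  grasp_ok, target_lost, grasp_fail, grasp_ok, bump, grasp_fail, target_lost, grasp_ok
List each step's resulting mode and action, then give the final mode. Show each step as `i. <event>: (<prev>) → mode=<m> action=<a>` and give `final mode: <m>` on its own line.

1. grasp_ok: (AVOID) → mode=CHARGE action=arm_extend
2. target_lost: (CHARGE) → mode=CHARGE action=announce
3. grasp_fail: (CHARGE) → mode=RETURN action=arm_retract
4. grasp_ok: (RETURN) → mode=SEEK action=arm_extend
5. bump: (SEEK) → mode=CHARGE action=spin_ccw
6. grasp_fail: (CHARGE) → mode=RETURN action=arm_retract
7. target_lost: (RETURN) → mode=AVOID action=arm_retract
8. grasp_ok: (AVOID) → mode=CHARGE action=arm_extend

final mode: CHARGE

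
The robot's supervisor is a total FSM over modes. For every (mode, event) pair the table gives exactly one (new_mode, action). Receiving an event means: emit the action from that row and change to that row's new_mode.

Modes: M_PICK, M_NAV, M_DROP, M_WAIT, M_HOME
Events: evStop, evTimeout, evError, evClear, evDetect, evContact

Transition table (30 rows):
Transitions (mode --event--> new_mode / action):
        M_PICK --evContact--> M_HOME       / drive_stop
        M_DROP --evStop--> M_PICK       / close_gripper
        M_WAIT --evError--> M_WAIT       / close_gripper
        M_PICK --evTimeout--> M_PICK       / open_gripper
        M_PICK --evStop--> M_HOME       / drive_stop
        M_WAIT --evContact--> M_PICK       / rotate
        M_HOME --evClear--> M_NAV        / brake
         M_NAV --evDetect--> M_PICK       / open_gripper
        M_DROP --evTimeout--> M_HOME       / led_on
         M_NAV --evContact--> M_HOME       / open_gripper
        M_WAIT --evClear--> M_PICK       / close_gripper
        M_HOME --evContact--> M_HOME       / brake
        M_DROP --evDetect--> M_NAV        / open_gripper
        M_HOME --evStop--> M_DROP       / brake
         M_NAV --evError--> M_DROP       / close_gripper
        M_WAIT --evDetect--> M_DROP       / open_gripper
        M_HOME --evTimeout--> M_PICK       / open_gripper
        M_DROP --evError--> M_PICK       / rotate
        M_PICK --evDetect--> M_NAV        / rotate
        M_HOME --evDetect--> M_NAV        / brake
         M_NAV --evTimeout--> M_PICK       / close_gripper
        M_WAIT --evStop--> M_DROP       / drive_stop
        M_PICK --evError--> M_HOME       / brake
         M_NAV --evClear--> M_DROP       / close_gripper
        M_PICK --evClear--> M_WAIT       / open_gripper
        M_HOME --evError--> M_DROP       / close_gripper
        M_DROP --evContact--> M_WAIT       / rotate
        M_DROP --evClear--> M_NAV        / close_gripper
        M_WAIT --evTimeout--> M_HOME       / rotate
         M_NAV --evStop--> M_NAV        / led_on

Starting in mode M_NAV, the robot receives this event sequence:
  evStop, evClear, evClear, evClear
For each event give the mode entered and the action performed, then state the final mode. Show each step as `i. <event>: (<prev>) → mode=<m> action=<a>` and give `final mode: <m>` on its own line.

1. evStop: (M_NAV) → mode=M_NAV action=led_on
2. evClear: (M_NAV) → mode=M_DROP action=close_gripper
3. evClear: (M_DROP) → mode=M_NAV action=close_gripper
4. evClear: (M_NAV) → mode=M_DROP action=close_gripper

final mode: M_DROP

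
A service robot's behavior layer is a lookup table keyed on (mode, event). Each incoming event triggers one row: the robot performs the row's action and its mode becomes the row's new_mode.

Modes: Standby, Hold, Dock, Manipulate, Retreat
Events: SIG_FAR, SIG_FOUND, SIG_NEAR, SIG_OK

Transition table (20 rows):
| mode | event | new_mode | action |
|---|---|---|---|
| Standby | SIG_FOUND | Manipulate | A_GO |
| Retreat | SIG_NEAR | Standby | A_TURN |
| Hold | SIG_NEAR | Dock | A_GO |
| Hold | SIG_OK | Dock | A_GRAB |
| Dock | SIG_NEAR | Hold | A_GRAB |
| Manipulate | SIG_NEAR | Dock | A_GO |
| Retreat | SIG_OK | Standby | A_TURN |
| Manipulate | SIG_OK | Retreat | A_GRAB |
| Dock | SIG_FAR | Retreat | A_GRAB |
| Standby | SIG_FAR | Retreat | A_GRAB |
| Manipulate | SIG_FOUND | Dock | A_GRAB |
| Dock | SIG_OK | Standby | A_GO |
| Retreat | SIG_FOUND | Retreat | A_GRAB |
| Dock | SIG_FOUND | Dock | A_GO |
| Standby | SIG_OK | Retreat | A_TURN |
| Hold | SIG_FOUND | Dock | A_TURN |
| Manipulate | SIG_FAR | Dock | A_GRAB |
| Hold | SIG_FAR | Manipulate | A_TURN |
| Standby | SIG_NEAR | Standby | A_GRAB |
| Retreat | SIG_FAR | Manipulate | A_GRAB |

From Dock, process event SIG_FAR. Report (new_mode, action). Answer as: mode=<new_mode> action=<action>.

current mode = Dock; filter table to that mode:
  (Dock, SIG_NEAR) → (Hold, A_GRAB)
  (Dock, SIG_FAR) → (Retreat, A_GRAB)  ← event matches
  (Dock, SIG_OK) → (Standby, A_GO)
  (Dock, SIG_FOUND) → (Dock, A_GO)
event = SIG_FAR selects (Retreat, A_GRAB)

mode=Retreat action=A_GRAB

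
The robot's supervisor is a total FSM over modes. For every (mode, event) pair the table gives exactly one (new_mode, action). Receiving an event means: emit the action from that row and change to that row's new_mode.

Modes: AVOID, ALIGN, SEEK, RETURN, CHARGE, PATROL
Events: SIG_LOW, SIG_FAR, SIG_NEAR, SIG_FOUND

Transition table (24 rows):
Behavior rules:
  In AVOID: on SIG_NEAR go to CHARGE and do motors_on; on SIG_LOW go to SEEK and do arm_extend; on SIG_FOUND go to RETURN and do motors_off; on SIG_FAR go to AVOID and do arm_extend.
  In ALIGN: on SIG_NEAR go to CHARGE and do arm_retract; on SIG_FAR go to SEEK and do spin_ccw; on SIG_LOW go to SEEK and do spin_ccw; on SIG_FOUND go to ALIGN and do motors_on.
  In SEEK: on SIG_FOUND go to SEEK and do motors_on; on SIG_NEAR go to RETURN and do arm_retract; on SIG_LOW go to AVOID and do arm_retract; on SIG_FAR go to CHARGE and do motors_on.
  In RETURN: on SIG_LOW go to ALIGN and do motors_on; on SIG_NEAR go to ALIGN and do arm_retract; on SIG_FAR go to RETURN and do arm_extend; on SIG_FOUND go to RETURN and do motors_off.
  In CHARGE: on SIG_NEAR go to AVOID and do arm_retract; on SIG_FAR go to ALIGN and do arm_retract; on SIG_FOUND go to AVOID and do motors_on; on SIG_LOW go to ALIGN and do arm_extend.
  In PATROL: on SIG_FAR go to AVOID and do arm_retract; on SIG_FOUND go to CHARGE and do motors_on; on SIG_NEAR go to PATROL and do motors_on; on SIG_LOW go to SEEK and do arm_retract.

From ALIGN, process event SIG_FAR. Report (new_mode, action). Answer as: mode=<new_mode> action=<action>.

current mode = ALIGN; filter table to that mode:
  (ALIGN, SIG_NEAR) → (CHARGE, arm_retract)
  (ALIGN, SIG_FAR) → (SEEK, spin_ccw)  ← event matches
  (ALIGN, SIG_LOW) → (SEEK, spin_ccw)
  (ALIGN, SIG_FOUND) → (ALIGN, motors_on)
event = SIG_FAR selects (SEEK, spin_ccw)

mode=SEEK action=spin_ccw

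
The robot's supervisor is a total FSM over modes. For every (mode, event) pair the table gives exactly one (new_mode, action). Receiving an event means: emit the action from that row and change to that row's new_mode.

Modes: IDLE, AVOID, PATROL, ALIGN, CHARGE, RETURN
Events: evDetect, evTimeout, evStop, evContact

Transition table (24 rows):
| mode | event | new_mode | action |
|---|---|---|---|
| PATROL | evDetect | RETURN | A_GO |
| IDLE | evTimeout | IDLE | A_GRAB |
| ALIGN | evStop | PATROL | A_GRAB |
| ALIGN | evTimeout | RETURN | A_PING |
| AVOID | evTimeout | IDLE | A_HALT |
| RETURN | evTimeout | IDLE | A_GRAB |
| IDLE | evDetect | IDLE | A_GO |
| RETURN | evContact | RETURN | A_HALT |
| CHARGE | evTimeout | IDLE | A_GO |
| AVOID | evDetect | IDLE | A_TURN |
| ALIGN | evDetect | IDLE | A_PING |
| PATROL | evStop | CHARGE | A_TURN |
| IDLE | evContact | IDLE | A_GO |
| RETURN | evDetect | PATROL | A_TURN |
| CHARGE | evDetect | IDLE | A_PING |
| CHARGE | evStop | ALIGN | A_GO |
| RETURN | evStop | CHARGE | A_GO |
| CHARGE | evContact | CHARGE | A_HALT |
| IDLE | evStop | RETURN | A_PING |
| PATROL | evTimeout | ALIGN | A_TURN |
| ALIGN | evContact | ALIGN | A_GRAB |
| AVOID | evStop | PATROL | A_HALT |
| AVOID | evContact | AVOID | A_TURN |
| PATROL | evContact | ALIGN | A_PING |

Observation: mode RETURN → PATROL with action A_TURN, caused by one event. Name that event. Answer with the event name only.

try evDetect: (RETURN, evDetect) → (PATROL, A_TURN)  ← matches
try evTimeout: (RETURN, evTimeout) → (IDLE, A_GRAB)
try evStop: (RETURN, evStop) → (CHARGE, A_GO)
try evContact: (RETURN, evContact) → (RETURN, A_HALT)

evDetect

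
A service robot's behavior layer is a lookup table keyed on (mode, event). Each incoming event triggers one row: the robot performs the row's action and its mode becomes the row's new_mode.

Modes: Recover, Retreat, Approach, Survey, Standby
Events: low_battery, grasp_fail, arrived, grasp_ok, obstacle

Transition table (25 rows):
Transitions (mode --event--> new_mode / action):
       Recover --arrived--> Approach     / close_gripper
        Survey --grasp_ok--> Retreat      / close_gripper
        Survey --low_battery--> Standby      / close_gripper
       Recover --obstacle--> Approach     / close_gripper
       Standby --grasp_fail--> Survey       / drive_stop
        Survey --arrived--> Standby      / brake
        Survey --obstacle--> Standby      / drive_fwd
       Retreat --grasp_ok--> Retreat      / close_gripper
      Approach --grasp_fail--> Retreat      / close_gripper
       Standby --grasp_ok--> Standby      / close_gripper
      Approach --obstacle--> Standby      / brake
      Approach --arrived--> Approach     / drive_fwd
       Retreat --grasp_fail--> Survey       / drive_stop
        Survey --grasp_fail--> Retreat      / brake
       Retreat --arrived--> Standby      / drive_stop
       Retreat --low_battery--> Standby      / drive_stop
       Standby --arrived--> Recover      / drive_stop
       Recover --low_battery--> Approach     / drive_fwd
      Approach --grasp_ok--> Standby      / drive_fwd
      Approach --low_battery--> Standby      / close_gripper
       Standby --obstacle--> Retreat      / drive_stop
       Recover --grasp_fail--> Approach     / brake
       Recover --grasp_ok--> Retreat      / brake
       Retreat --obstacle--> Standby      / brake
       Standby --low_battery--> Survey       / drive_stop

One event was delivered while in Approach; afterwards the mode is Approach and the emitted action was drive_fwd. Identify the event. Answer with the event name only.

arrived

try low_battery: (Approach, low_battery) → (Standby, close_gripper)
try grasp_fail: (Approach, grasp_fail) → (Retreat, close_gripper)
try arrived: (Approach, arrived) → (Approach, drive_fwd)  ← matches
try grasp_ok: (Approach, grasp_ok) → (Standby, drive_fwd)
try obstacle: (Approach, obstacle) → (Standby, brake)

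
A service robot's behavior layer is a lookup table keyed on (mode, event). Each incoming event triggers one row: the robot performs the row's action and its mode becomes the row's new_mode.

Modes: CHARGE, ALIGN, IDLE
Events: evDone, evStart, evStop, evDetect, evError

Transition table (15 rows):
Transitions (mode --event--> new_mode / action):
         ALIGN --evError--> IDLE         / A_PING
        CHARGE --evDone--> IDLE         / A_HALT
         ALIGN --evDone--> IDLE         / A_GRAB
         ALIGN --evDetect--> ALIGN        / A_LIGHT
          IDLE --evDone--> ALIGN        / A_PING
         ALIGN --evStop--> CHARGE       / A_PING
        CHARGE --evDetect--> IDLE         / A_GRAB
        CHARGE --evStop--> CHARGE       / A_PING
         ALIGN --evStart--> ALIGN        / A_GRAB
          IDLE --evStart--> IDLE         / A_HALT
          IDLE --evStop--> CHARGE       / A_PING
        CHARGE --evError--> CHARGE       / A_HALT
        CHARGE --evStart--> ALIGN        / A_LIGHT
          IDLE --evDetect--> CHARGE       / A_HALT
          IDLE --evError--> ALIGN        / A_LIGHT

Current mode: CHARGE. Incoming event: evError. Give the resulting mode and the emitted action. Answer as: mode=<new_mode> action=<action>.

mode=CHARGE action=A_HALT

current mode = CHARGE; filter table to that mode:
  (CHARGE, evDone) → (IDLE, A_HALT)
  (CHARGE, evDetect) → (IDLE, A_GRAB)
  (CHARGE, evStop) → (CHARGE, A_PING)
  (CHARGE, evError) → (CHARGE, A_HALT)  ← event matches
  (CHARGE, evStart) → (ALIGN, A_LIGHT)
event = evError selects (CHARGE, A_HALT)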